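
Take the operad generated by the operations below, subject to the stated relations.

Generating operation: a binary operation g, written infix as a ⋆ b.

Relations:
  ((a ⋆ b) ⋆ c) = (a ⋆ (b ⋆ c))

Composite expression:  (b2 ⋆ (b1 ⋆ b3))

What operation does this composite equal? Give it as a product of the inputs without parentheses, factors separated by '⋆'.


b2 ⋆ b1 ⋆ b3


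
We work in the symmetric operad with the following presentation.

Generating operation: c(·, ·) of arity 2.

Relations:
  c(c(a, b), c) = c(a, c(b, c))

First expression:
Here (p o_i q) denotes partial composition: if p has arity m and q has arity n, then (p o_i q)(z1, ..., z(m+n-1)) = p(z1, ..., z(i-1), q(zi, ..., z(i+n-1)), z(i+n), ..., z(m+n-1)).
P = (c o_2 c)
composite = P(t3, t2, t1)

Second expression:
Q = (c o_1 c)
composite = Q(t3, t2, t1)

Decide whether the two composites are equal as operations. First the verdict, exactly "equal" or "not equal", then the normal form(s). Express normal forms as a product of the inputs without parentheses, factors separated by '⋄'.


In normal form, the first expression is t3 ⋄ t2 ⋄ t1
In normal form, the second expression is t3 ⋄ t2 ⋄ t1
Both agree, so they are equal.

equal: each reduces to t3 ⋄ t2 ⋄ t1


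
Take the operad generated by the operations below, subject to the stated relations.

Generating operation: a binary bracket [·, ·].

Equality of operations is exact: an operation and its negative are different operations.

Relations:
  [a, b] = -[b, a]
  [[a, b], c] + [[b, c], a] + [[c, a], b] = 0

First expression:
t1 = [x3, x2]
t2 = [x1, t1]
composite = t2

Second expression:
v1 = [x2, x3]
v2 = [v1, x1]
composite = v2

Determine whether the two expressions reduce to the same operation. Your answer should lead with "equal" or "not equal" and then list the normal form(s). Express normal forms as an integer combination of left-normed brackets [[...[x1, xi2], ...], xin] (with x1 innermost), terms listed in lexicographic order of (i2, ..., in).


equal; both compose to -[[x1, x2], x3] + [[x1, x3], x2]

The first expression reduces to -[[x1, x2], x3] + [[x1, x3], x2]
The second expression reduces to -[[x1, x2], x3] + [[x1, x3], x2]
Same normal form: equal.


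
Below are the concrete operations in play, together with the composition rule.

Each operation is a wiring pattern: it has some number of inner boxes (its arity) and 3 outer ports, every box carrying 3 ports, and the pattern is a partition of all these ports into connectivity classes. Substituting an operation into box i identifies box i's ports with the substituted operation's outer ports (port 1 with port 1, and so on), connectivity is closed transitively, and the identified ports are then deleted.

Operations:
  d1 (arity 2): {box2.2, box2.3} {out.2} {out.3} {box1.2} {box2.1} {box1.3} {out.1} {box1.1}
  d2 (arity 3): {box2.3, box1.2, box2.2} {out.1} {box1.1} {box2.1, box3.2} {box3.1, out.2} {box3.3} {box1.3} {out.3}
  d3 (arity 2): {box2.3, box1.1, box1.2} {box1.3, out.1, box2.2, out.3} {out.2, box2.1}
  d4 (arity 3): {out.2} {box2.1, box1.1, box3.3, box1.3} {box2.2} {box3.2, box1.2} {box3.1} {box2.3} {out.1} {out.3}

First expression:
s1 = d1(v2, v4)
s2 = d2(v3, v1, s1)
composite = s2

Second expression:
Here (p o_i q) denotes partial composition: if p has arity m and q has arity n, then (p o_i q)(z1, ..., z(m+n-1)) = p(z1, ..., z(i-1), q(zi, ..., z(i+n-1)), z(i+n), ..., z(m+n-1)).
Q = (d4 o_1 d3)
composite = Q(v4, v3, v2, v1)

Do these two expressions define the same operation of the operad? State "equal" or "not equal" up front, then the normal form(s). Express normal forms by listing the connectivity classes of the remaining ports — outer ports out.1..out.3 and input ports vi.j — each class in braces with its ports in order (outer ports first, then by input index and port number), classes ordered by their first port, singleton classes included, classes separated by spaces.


not equal — first {out.1} {out.2} {out.3} {v1.1} {v1.2, v1.3, v3.2} {v2.1} {v2.2} {v2.3} {v3.1} {v3.3} {v4.1} {v4.2, v4.3}, second {out.1} {out.2} {out.3} {v1.1} {v1.2, v3.1} {v1.3, v2.1, v3.2, v4.3} {v2.2} {v2.3} {v3.3, v4.1, v4.2}

Reducing the first expression gives {out.1} {out.2} {out.3} {v1.1} {v1.2, v1.3, v3.2} {v2.1} {v2.2} {v2.3} {v3.1} {v3.3} {v4.1} {v4.2, v4.3}
Reducing the second expression gives {out.1} {out.2} {out.3} {v1.1} {v1.2, v3.1} {v1.3, v2.1, v3.2, v4.3} {v2.2} {v2.3} {v3.3, v4.1, v4.2}
The normal forms differ: not equal.


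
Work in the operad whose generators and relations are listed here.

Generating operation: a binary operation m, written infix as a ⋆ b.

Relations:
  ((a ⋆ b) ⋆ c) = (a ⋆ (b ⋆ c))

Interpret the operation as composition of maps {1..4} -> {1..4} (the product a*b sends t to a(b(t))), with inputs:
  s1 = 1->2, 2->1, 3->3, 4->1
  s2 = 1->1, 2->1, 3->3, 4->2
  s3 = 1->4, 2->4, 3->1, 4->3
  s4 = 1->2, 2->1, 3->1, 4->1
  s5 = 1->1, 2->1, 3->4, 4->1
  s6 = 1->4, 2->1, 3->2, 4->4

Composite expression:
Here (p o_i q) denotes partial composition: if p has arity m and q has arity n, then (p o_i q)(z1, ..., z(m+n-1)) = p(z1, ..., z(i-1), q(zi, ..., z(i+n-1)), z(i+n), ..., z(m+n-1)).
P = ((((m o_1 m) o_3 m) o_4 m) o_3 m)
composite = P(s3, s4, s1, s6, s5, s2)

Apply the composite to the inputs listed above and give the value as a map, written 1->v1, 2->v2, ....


1->4, 2->4, 3->4, 4->4

(s3 ⋆ s4) = 1->4, 2->4, 3->4, 4->4
(s1 ⋆ s6) = 1->1, 2->2, 3->1, 4->1
(s5 ⋆ s2) = 1->1, 2->1, 3->4, 4->1
((s1 ⋆ s6) ⋆ (s5 ⋆ s2)) = 1->1, 2->1, 3->1, 4->1
((s3 ⋆ s4) ⋆ ((s1 ⋆ s6) ⋆ (s5 ⋆ s2))) = 1->4, 2->4, 3->4, 4->4


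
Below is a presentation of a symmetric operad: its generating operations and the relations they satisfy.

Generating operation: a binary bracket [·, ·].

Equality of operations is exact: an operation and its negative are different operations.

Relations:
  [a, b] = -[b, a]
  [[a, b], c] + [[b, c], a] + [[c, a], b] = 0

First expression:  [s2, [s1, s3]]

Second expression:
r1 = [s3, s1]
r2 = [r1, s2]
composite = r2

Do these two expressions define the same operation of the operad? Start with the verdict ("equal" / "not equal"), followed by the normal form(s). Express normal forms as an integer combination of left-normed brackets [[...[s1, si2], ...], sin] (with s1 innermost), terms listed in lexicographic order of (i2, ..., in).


equal; both compose to -[[s1, s3], s2]


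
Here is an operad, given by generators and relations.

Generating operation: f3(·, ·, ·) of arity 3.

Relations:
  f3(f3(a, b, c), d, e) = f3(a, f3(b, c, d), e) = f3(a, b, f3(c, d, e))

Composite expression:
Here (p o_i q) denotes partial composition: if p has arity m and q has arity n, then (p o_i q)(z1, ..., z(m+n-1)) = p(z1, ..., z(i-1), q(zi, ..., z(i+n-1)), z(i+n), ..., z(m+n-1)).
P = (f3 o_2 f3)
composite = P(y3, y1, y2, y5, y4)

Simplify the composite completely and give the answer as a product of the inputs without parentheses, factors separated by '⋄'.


All parenthesizations of f3 agree; list the y-inputs left to right.
f3(y1, y2, y5) reduces to y1 ⋄ y2 ⋄ y5
f3(y3, f3(y1, y2, y5), y4) reduces to y3 ⋄ y1 ⋄ y2 ⋄ y5 ⋄ y4

y3 ⋄ y1 ⋄ y2 ⋄ y5 ⋄ y4


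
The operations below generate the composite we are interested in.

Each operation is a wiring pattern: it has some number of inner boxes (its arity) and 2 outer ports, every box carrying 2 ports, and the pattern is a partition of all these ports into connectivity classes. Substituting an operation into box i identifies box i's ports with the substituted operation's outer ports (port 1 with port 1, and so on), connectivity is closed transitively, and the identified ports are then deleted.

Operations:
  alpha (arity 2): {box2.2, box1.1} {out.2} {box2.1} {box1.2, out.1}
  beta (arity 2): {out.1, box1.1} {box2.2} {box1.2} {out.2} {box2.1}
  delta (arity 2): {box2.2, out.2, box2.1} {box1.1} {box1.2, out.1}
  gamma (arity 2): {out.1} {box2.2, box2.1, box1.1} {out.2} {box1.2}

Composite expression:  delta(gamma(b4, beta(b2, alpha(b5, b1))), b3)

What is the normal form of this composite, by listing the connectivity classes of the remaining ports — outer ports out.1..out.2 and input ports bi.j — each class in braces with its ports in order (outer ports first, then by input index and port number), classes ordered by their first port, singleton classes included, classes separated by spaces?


Two ports join when wires chain via delta-identified ports.
after alpha, the pattern on (b5, b1) reads {out.1, b5.2} {out.2} {b1.1} {b1.2, b5.1} (out.j = its outer ports)
after beta, the pattern on (b2, b5, b1) reads {out.1, b2.1} {out.2} {b1.1} {b1.2, b5.1} {b2.2} {b5.2} (out.j = its outer ports)
after gamma, the pattern on (b4, b2, b5, b1) reads {out.1} {out.2} {b1.1} {b1.2, b5.1} {b2.1, b4.1} {b2.2} {b4.2} {b5.2} (out.j = its outer ports)
after delta, the pattern on (b4, b2, b5, b1, b3) reads {out.1} {out.2, b3.1, b3.2} {b1.1} {b1.2, b5.1} {b2.1, b4.1} {b2.2} {b4.2} {b5.2} (out.j = its outer ports)

{out.1} {out.2, b3.1, b3.2} {b1.1} {b1.2, b5.1} {b2.1, b4.1} {b2.2} {b4.2} {b5.2}


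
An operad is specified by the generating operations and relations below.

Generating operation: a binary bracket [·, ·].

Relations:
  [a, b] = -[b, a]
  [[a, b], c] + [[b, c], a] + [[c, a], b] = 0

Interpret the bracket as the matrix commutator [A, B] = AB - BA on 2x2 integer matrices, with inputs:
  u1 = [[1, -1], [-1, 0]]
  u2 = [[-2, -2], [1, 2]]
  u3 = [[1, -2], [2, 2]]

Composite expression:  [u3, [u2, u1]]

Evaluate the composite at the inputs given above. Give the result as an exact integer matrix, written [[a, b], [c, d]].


[u2, u1] = [[3, 6], [-3, -3]]
[u3, [u2, u1]] = [[-6, 6], [9, 6]]

[[-6, 6], [9, 6]]


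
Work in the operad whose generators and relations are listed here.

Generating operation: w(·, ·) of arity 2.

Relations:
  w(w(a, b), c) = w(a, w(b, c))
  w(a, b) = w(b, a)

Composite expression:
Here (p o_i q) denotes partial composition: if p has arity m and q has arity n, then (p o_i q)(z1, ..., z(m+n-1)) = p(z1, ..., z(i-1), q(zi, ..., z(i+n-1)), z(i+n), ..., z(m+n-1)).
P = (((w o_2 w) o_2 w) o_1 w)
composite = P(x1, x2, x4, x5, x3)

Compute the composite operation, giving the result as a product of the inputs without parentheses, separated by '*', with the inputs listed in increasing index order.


x1 * x2 * x3 * x4 * x5


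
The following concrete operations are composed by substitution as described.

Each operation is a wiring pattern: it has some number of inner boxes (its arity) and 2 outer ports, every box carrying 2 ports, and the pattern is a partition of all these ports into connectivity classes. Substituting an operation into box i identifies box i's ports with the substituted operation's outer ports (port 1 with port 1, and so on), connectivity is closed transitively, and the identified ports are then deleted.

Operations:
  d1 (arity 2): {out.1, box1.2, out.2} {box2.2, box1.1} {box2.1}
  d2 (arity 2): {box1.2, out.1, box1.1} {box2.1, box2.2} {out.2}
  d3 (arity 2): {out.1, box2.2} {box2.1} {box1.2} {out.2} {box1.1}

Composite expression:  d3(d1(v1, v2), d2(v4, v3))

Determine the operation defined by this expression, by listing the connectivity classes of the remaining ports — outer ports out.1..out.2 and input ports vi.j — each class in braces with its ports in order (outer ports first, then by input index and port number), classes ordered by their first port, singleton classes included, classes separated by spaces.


{out.1} {out.2} {v1.1, v2.2} {v1.2} {v2.1} {v3.1, v3.2} {v4.1, v4.2}

Reachability decides: close wires over d3-identified ports.
after d1, the pattern on (v1, v2) reads {out.1, out.2, v1.2} {v1.1, v2.2} {v2.1} (out.j = its outer ports)
after d2, the pattern on (v4, v3) reads {out.1, v4.1, v4.2} {out.2} {v3.1, v3.2} (out.j = its outer ports)
after d3, the pattern on (v1, v2, v4, v3) reads {out.1} {out.2} {v1.1, v2.2} {v1.2} {v2.1} {v3.1, v3.2} {v4.1, v4.2} (out.j = its outer ports)


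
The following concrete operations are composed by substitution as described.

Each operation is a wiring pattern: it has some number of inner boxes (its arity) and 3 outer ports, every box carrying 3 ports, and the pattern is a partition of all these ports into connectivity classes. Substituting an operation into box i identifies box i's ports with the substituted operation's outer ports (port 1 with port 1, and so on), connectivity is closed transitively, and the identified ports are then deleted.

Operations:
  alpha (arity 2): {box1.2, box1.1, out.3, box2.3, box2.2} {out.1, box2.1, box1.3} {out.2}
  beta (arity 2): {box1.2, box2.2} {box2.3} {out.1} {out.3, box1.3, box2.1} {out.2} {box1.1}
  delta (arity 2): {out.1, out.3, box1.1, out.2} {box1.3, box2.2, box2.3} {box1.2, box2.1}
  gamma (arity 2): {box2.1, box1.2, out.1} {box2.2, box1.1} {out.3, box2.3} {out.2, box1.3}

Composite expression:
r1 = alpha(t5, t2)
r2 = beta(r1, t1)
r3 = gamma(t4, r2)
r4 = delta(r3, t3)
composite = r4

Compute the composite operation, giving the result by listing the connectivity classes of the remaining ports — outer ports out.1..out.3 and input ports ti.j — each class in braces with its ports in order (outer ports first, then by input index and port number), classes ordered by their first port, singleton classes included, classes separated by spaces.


{out.1, out.2, out.3, t4.2} {t1.1, t2.2, t2.3, t3.2, t3.3, t5.1, t5.2} {t1.2} {t1.3} {t2.1, t5.3} {t3.1, t4.3} {t4.1}

Reachability decides: close wires over delta-identified ports.
through alpha, on inputs (t5, t2): {out.1, t2.1, t5.3} {out.2} {out.3, t2.2, t2.3, t5.1, t5.2} (out.j = stage outer ports)
through beta, on inputs (t5, t2, t1): {out.1} {out.2} {out.3, t1.1, t2.2, t2.3, t5.1, t5.2} {t1.2} {t1.3} {t2.1, t5.3} (out.j = stage outer ports)
through gamma, on inputs (t4, t5, t2, t1): {out.1, t4.2} {out.2, t4.3} {out.3, t1.1, t2.2, t2.3, t5.1, t5.2} {t1.2} {t1.3} {t2.1, t5.3} {t4.1} (out.j = stage outer ports)
through delta, on inputs (t4, t5, t2, t1, t3): {out.1, out.2, out.3, t4.2} {t1.1, t2.2, t2.3, t3.2, t3.3, t5.1, t5.2} {t1.2} {t1.3} {t2.1, t5.3} {t3.1, t4.3} {t4.1} (out.j = stage outer ports)


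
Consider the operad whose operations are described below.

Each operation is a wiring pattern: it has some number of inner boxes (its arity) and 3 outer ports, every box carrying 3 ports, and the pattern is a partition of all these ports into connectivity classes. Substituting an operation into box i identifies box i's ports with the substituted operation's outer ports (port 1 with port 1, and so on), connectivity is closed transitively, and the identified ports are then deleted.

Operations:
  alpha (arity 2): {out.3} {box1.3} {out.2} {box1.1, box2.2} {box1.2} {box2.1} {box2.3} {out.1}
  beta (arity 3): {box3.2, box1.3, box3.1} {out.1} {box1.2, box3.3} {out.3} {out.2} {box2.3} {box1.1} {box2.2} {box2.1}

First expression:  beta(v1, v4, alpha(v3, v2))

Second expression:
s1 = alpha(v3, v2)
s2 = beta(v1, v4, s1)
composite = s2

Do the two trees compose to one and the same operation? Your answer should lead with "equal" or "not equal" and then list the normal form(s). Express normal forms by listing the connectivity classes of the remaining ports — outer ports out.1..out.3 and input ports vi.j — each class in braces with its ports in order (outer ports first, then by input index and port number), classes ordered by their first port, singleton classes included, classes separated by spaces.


equal; both compose to {out.1} {out.2} {out.3} {v1.1} {v1.2} {v1.3} {v2.1} {v2.2, v3.1} {v2.3} {v3.2} {v3.3} {v4.1} {v4.2} {v4.3}

Reducing the first expression gives {out.1} {out.2} {out.3} {v1.1} {v1.2} {v1.3} {v2.1} {v2.2, v3.1} {v2.3} {v3.2} {v3.3} {v4.1} {v4.2} {v4.3}
Reducing the second expression gives {out.1} {out.2} {out.3} {v1.1} {v1.2} {v1.3} {v2.1} {v2.2, v3.1} {v2.3} {v3.2} {v3.3} {v4.1} {v4.2} {v4.3}
Both agree, so they are equal.


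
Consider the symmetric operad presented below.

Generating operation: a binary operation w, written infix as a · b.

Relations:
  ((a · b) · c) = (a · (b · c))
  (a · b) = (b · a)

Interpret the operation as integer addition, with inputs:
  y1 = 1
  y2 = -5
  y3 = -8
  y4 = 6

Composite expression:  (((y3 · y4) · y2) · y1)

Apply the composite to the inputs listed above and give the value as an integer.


-6

(y3 · y4) = -2
((y3 · y4) · y2) = -7
(((y3 · y4) · y2) · y1) = -6


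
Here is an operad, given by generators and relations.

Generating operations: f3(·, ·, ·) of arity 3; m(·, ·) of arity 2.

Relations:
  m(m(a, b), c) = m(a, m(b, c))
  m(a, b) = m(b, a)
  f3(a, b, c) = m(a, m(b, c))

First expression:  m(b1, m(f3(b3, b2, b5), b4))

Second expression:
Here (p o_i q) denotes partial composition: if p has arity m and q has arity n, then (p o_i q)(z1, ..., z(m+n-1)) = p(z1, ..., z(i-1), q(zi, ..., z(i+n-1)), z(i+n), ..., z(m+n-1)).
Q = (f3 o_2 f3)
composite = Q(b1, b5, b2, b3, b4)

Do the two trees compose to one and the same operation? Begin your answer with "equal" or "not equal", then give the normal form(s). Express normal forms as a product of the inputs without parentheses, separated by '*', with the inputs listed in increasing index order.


equal: each reduces to b1 * b2 * b3 * b4 * b5

Normal form of the first expression: b1 * b2 * b3 * b4 * b5
Normal form of the second expression: b1 * b2 * b3 * b4 * b5
Identical normal forms: equal.


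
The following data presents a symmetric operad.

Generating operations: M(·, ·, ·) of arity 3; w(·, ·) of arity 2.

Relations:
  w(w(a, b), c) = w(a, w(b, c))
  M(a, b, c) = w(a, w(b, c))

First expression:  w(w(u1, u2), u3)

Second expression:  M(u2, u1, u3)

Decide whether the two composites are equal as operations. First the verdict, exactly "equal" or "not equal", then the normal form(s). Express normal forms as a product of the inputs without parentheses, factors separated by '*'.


not equal; first: u1 * u2 * u3; second: u2 * u1 * u3

The first composite normalizes to u1 * u2 * u3
The second composite normalizes to u2 * u1 * u3
They disagree, so not equal.


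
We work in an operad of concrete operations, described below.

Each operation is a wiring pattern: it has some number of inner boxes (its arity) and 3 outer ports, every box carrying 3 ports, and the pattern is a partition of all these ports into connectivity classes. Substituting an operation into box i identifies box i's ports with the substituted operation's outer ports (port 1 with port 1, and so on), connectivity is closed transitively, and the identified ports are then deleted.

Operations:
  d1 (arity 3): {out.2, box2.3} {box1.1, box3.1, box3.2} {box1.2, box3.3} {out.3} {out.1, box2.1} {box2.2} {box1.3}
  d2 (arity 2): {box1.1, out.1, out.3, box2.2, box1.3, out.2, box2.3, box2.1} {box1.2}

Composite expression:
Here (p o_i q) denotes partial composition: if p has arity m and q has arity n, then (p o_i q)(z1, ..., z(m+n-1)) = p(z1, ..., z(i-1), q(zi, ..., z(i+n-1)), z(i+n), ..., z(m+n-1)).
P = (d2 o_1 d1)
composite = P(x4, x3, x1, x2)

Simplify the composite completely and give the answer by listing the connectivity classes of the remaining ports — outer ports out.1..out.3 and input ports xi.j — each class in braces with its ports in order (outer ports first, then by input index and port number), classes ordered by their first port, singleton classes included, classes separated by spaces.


{out.1, out.2, out.3, x2.1, x2.2, x2.3, x3.1} {x1.1, x1.2, x4.1} {x1.3, x4.2} {x3.2} {x3.3} {x4.3}

After gluing at d2, chains via deleted ports link the x-ports.
stage d1: inputs (x4, x3, x1), connectivity {out.1, x3.1} {out.2, x3.3} {out.3} {x1.1, x1.2, x4.1} {x1.3, x4.2} {x3.2} {x4.3}, out.j its boundary
stage d2: inputs (x4, x3, x1, x2), connectivity {out.1, out.2, out.3, x2.1, x2.2, x2.3, x3.1} {x1.1, x1.2, x4.1} {x1.3, x4.2} {x3.2} {x3.3} {x4.3}, out.j its boundary


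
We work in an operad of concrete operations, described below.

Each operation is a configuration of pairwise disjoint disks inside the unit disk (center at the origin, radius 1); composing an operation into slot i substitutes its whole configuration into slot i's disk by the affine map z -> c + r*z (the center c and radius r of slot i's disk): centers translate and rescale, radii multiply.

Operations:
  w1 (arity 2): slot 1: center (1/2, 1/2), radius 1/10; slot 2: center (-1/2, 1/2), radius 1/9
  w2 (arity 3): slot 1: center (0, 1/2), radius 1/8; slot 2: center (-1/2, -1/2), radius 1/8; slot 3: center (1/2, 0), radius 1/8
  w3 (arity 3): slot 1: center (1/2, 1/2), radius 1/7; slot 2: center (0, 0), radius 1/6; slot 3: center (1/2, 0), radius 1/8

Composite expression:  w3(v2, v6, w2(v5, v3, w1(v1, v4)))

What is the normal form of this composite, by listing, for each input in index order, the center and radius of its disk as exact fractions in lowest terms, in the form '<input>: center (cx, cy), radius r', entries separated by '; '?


v1: center (73/128, 1/128), radius 1/640; v2: center (1/2, 1/2), radius 1/7; v3: center (7/16, -1/16), radius 1/64; v4: center (71/128, 1/128), radius 1/576; v5: center (1/2, 1/16), radius 1/64; v6: center (0, 0), radius 1/6

Only the slot chain above each v matters under w3; compose those maps.
v2 passes through 1 substitution, ending at center (1/2, 1/2), radius 1/7
v6 passes through 1 substitution, ending at center (0, 0), radius 1/6
v5 passes through 2 substitutions, ending at center (1/2, 1/16), radius 1/64
v3 passes through 2 substitutions, ending at center (7/16, -1/16), radius 1/64
v1 passes through 3 substitutions, ending at center (73/128, 1/128), radius 1/640
v4 passes through 3 substitutions, ending at center (71/128, 1/128), radius 1/576


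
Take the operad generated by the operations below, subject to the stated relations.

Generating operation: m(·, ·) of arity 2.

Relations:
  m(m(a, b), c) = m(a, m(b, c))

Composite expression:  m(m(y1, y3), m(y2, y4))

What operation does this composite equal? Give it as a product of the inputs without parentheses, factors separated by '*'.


y1 * y3 * y2 * y4

Under associativity of m, the answer is the y's in reading order.
m(y1, y3) linearizes to y1 * y3
m(y2, y4) linearizes to y2 * y4
m(m(y1, y3), m(y2, y4)) linearizes to y1 * y3 * y2 * y4


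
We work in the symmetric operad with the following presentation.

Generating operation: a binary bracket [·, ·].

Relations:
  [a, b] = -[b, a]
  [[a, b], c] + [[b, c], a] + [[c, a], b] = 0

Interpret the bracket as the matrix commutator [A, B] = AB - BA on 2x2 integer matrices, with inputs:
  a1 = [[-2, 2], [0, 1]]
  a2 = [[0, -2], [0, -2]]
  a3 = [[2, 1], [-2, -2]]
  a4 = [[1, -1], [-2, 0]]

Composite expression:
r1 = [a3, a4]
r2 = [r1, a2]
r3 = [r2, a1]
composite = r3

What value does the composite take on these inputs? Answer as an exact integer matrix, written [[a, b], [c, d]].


[[-24, 126], [-36, 24]]


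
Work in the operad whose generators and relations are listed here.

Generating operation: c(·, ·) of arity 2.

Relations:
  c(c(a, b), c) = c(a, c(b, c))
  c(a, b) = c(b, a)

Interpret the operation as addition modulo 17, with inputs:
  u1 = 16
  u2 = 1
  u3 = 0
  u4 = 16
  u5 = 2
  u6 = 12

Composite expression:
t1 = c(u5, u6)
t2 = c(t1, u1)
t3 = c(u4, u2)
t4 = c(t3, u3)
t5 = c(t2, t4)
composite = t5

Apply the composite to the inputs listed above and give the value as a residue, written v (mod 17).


13 (mod 17)

c(u5, u6) = 14
c(c(u5, u6), u1) = 13
c(u4, u2) = 0
c(c(u4, u2), u3) = 0
c(c(c(u5, u6), u1), c(c(u4, u2), u3)) = 13


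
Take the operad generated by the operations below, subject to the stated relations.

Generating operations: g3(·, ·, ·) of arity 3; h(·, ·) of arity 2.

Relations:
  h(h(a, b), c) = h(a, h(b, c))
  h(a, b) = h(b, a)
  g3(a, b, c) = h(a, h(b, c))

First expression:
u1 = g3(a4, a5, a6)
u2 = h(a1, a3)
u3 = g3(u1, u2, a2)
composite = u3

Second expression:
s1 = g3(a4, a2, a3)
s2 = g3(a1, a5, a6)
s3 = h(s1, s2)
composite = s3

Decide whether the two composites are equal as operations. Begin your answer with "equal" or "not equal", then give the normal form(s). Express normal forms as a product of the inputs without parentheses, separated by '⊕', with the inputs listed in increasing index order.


equal; the common form is a1 ⊕ a2 ⊕ a3 ⊕ a4 ⊕ a5 ⊕ a6


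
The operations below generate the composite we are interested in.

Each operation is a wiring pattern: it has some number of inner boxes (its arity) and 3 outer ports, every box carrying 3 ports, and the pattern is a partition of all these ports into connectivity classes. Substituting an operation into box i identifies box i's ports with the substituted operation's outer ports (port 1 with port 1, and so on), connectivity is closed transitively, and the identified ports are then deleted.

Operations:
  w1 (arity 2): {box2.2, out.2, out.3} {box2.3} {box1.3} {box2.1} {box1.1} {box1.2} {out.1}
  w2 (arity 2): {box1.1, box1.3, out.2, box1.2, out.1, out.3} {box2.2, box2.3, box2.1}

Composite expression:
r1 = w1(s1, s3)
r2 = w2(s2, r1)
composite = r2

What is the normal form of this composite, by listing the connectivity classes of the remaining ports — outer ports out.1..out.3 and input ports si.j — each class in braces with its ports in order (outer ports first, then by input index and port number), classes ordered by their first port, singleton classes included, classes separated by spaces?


{out.1, out.2, out.3, s2.1, s2.2, s2.3} {s1.1} {s1.2} {s1.3} {s3.1} {s3.2} {s3.3}

Substituting into w2 glues patterns; closure does the rest.
through w1, on inputs (s1, s3): {out.1} {out.2, out.3, s3.2} {s1.1} {s1.2} {s1.3} {s3.1} {s3.3} (out.j = stage outer ports)
through w2, on inputs (s2, s1, s3): {out.1, out.2, out.3, s2.1, s2.2, s2.3} {s1.1} {s1.2} {s1.3} {s3.1} {s3.2} {s3.3} (out.j = stage outer ports)


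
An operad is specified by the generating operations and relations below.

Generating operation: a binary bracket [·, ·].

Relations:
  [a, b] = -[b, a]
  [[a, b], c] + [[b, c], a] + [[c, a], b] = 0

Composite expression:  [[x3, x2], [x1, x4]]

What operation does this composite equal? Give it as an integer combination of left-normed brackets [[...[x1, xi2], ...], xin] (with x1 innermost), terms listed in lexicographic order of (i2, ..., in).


[[[x1, x4], x2], x3] - [[[x1, x4], x3], x2]


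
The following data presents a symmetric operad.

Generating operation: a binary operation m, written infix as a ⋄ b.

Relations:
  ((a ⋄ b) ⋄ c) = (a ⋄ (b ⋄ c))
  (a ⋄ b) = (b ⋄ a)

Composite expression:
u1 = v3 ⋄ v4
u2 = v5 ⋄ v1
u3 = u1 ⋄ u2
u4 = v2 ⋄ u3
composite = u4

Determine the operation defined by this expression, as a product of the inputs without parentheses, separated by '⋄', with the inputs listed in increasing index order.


v1 ⋄ v2 ⋄ v3 ⋄ v4 ⋄ v5

With m associative and commutative, the v-input set is all that matters.
(v3 ⋄ v4) reduces to v3 ⋄ v4
(v5 ⋄ v1) reduces to v5 ⋄ v1
((v3 ⋄ v4) ⋄ (v5 ⋄ v1)) reduces to v3 ⋄ v4 ⋄ v5 ⋄ v1
(v2 ⋄ ((v3 ⋄ v4) ⋄ (v5 ⋄ v1))) reduces to v2 ⋄ v3 ⋄ v4 ⋄ v5 ⋄ v1
reordering the factors by index: v1 ⋄ v2 ⋄ v3 ⋄ v4 ⋄ v5


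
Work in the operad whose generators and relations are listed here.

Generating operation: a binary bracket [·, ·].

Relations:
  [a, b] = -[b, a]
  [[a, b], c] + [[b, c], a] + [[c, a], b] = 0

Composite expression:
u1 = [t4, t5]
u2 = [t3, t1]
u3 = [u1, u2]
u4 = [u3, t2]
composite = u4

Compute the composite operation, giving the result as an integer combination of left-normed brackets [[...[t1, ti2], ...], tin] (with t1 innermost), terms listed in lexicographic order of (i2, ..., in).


In the tensor algebra, words opening t1 carry the t1-anchored form.
Composite bracket: [[[t4, t5], [t3, t1]], t2]
Under [a, b] = ab - ba we get 16 signed associative words (2^4 = 16).
Words beginning with t1 determine it all:
  word t1t3t4t5t2 has sign +1, contributing +[[[[t1, t3], t4], t5], t2]
  word t1t3t5t4t2 has sign -1, contributing -[[[[t1, t3], t5], t4], t2]

[[[[t1, t3], t4], t5], t2] - [[[[t1, t3], t5], t4], t2]


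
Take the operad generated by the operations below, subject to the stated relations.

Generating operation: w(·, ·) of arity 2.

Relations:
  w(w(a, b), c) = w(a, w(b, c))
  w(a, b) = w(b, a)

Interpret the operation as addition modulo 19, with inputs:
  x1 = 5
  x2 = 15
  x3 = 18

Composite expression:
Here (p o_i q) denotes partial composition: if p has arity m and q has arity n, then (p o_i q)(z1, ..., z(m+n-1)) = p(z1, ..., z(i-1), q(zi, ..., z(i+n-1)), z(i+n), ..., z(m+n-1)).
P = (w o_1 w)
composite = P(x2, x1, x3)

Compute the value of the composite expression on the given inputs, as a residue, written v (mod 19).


w(x2, x1) = 1
w(w(x2, x1), x3) = 0

0 (mod 19)


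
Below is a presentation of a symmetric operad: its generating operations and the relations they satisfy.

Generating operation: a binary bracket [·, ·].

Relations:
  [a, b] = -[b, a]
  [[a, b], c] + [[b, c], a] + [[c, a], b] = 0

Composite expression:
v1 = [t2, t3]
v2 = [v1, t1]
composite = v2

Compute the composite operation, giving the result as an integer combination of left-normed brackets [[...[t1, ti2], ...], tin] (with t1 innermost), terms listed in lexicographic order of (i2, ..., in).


-[[t1, t2], t3] + [[t1, t3], t2]


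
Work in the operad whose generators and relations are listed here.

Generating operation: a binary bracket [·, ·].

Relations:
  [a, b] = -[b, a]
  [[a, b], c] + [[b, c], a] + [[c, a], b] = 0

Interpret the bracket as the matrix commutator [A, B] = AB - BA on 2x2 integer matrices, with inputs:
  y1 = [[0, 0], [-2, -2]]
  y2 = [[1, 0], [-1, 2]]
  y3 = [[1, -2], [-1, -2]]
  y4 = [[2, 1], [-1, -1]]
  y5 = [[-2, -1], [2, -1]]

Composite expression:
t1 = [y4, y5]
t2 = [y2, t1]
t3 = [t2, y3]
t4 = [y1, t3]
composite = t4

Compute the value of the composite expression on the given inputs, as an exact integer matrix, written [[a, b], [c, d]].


[[4, 4], [114, -4]]


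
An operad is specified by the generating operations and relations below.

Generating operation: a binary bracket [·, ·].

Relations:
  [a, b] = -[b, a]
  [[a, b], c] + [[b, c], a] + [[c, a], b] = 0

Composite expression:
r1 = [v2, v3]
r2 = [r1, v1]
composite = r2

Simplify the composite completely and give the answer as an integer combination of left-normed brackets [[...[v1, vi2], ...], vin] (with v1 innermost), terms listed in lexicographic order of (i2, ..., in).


-[[v1, v2], v3] + [[v1, v3], v2]

Skip Jacobi rewriting: expand, keep v1-initial words, read off terms.
Composite bracket: [[v2, v3], v1]
Expanding via [a, b] = ab - ba: 4 signed words (2^2 = 4).
Only words starting with v1 matter:
  v1v2v3 appears with sign -1, giving the term -[[v1, v2], v3]
  v1v3v2 appears with sign +1, giving the term +[[v1, v3], v2]


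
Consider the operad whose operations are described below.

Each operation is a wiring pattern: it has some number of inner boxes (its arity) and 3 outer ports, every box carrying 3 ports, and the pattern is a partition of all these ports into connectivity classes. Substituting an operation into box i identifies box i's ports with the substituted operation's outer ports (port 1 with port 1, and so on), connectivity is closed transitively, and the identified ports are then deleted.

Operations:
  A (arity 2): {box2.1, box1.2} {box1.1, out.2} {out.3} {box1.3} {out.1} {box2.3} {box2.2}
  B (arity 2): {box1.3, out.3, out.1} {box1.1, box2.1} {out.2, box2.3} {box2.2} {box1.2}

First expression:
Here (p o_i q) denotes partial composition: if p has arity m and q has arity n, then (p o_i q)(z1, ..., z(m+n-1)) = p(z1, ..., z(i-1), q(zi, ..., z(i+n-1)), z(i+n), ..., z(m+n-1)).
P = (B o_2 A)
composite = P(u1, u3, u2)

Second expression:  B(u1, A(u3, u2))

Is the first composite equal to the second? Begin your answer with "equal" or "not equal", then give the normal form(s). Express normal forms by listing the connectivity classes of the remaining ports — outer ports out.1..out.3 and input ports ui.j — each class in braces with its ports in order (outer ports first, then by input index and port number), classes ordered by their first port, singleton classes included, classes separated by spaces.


The first expression, normalized: {out.1, out.3, u1.3} {out.2} {u1.1} {u1.2} {u2.1, u3.2} {u2.2} {u2.3} {u3.1} {u3.3}
The second expression, normalized: {out.1, out.3, u1.3} {out.2} {u1.1} {u1.2} {u2.1, u3.2} {u2.2} {u2.3} {u3.1} {u3.3}
The normal forms match — equal.

equal; the common form is {out.1, out.3, u1.3} {out.2} {u1.1} {u1.2} {u2.1, u3.2} {u2.2} {u2.3} {u3.1} {u3.3}


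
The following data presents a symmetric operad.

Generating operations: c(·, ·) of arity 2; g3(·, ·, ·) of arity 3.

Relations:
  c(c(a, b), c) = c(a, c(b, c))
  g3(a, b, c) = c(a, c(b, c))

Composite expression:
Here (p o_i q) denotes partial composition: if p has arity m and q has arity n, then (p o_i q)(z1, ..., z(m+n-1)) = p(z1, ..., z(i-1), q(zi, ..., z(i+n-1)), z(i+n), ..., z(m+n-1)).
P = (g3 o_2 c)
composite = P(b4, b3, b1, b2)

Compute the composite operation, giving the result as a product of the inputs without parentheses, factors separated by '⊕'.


b4 ⊕ b3 ⊕ b1 ⊕ b2

Every regrouping of g3 is equal, so read the b-inputs in written order.
c(b3, b1) reduces to b3 ⊕ b1
g3(b4, c(b3, b1), b2) reduces to b4 ⊕ b3 ⊕ b1 ⊕ b2


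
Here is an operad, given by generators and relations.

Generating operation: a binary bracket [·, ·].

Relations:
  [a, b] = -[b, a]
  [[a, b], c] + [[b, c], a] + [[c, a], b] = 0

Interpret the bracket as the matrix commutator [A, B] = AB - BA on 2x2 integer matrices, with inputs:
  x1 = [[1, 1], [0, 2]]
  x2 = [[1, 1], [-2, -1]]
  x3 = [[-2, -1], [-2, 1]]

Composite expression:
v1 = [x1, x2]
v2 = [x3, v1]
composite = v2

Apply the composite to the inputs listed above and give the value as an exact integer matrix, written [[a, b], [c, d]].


[[-4, 5], [2, 4]]

[x1, x2] = [[-2, -3], [-2, 2]]
[x3, [x1, x2]] = [[-4, 5], [2, 4]]


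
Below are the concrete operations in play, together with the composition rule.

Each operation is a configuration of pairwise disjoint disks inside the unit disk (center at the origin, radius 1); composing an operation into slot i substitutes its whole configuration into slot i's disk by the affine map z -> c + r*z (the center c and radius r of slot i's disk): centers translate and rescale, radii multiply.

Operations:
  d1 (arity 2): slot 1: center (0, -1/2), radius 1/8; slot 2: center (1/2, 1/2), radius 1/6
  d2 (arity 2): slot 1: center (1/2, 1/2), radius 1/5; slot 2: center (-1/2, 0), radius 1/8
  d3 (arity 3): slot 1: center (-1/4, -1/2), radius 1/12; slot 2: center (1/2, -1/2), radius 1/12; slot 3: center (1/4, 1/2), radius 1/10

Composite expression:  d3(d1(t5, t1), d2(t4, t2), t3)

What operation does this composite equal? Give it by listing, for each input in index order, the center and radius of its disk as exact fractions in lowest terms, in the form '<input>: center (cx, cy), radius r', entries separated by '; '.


Nesting under d3 composes maps z -> c + r*z down each t-path.
tracing t5 down its 2-map path: center (-1/4, -13/24), radius 1/96
tracing t1 down its 2-map path: center (-5/24, -11/24), radius 1/72
tracing t4 down its 2-map path: center (13/24, -11/24), radius 1/60
tracing t2 down its 2-map path: center (11/24, -1/2), radius 1/96
tracing t3 down its 1-map path: center (1/4, 1/2), radius 1/10

t1: center (-5/24, -11/24), radius 1/72; t2: center (11/24, -1/2), radius 1/96; t3: center (1/4, 1/2), radius 1/10; t4: center (13/24, -11/24), radius 1/60; t5: center (-1/4, -13/24), radius 1/96


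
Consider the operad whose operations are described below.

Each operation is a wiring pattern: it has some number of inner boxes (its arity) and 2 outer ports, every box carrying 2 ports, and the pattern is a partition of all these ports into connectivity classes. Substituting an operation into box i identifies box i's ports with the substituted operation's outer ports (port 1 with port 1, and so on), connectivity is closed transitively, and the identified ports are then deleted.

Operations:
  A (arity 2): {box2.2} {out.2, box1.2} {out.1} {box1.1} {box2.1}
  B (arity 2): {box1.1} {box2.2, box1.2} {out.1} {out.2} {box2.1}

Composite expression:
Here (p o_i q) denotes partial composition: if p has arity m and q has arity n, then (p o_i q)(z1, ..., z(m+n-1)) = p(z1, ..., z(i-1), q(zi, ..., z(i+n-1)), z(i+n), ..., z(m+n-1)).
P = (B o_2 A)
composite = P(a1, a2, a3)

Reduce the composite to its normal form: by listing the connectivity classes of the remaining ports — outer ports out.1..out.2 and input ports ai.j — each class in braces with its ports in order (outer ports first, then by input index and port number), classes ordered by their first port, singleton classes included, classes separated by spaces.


{out.1} {out.2} {a1.1} {a1.2, a2.2} {a2.1} {a3.1} {a3.2}

Treat the ports identified at B as solder joints: merge, then drop.
stage A: inputs (a2, a3), connectivity {out.1} {out.2, a2.2} {a2.1} {a3.1} {a3.2}, out.j its boundary
stage B: inputs (a1, a2, a3), connectivity {out.1} {out.2} {a1.1} {a1.2, a2.2} {a2.1} {a3.1} {a3.2}, out.j its boundary


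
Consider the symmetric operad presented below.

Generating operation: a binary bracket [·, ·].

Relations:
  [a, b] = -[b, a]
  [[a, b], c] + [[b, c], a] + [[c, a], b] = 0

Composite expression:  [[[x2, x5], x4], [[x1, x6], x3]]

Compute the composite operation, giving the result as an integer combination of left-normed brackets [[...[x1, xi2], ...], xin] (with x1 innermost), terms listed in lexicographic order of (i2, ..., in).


-[[[[[x1, x6], x3], x2], x5], x4] + [[[[[x1, x6], x3], x4], x2], x5] - [[[[[x1, x6], x3], x4], x5], x2] + [[[[[x1, x6], x3], x5], x2], x4]

Skip Jacobi rewriting: expand, keep x1-initial words, read off terms.
Composite bracket: [[[x2, x5], x4], [[x1, x6], x3]]
The bracket unfolds into 32 signed words via [a, b] = ab - ba (2^5 = 32).
The x1-initial words carry the normal form:
  sign of x1x6x3x2x5x4 is -1, so it contributes -[[[[[x1, x6], x3], x2], x5], x4]
  sign of x1x6x3x4x2x5 is +1, so it contributes +[[[[[x1, x6], x3], x4], x2], x5]
  sign of x1x6x3x4x5x2 is -1, so it contributes -[[[[[x1, x6], x3], x4], x5], x2]
  sign of x1x6x3x5x2x4 is +1, so it contributes +[[[[[x1, x6], x3], x5], x2], x4]


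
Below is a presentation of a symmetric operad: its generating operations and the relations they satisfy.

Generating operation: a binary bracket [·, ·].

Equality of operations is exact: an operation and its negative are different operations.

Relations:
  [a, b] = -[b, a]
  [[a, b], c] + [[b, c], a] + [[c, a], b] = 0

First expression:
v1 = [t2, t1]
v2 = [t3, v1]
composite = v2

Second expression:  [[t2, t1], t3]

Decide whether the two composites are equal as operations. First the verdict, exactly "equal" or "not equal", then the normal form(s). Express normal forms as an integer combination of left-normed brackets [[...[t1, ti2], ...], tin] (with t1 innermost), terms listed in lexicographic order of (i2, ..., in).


The first expression, normalized: [[t1, t2], t3]
The second expression, normalized: -[[t1, t2], t3]
No match — not equal.

not equal: they reduce to [[t1, t2], t3] and -[[t1, t2], t3]


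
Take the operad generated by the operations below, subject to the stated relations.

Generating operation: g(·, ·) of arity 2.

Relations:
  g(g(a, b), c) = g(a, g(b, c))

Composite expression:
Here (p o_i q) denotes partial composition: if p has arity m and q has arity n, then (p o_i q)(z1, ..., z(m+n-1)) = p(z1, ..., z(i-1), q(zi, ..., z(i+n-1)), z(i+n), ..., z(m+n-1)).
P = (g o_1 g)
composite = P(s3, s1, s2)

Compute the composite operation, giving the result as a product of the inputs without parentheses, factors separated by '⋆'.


s3 ⋆ s1 ⋆ s2

All parenthesizations of g agree; list the s-inputs left to right.
g(s3, s1) collapses to s3 ⋆ s1
g(g(s3, s1), s2) collapses to s3 ⋆ s1 ⋆ s2


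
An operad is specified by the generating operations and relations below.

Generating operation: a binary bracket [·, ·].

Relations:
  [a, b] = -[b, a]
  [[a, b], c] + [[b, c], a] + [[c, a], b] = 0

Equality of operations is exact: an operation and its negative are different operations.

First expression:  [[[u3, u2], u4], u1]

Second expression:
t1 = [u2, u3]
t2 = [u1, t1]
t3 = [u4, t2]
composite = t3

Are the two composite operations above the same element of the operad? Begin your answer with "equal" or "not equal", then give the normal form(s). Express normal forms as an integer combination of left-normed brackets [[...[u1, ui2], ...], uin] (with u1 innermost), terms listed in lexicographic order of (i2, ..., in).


The first expression, normalized: [[[u1, u2], u3], u4] - [[[u1, u3], u2], u4] - [[[u1, u4], u2], u3] + [[[u1, u4], u3], u2]
The second expression, normalized: -[[[u1, u2], u3], u4] + [[[u1, u3], u2], u4]
The forms do not match — not equal.

not equal — first [[[u1, u2], u3], u4] - [[[u1, u3], u2], u4] - [[[u1, u4], u2], u3] + [[[u1, u4], u3], u2], second -[[[u1, u2], u3], u4] + [[[u1, u3], u2], u4]
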